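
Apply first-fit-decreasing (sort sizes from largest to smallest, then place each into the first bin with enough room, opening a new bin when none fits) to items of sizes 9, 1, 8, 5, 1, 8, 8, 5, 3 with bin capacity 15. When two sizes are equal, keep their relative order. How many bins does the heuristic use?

Sorted descending: 9, 8, 8, 8, 5, 5, 3, 1, 1.
  9 → bin 1 (new)  [load 9/15]
  8 → bin 2 (new)  [load 8/15]
  8 → bin 3 (new)  [load 8/15]
  8 → bin 4 (new)  [load 8/15]
  5 → bin 1  [load 14/15]
  5 → bin 2  [load 13/15]
  3 → bin 3  [load 11/15]
  1 → bin 1  [load 15/15]
  1 → bin 2  [load 14/15]
4 bins opened.

4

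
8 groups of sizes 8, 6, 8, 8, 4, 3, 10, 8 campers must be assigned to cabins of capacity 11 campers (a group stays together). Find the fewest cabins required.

Total = 10 + 8 + 8 + 8 + 8 + 6 + 4 + 3 = 55 campers.
Lower bound: ⌈55/11⌉ = 5 cabins.
Also, 6 groups each exceed 11/2 campers, and no two of those can share a cabin, so at least 6 cabins are needed.
A packing using 6 cabins:
  cabin 1: 10 = 10
  cabin 2: 8 + 3 = 11
  cabin 3: 8 = 8
  cabin 4: 8 = 8
  cabin 5: 8 = 8
  cabin 6: 6 + 4 = 10
This matches the lower bound, so 6 is optimal.

6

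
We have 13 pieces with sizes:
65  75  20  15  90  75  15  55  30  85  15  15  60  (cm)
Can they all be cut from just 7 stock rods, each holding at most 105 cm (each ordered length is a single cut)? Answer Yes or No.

A valid assignment using 7 stock rods:
  stock rod 1: 90 + 15 = 105
  stock rod 2: 85 + 20 = 105
  stock rod 3: 75 + 30 = 105
  stock rod 4: 75 + 15 + 15 = 105
  stock rod 5: 65 + 15 = 80
  stock rod 6: 60 = 60
  stock rod 7: 55 = 55
Every load is within 105 cm, so 7 stock rods suffice.

Yes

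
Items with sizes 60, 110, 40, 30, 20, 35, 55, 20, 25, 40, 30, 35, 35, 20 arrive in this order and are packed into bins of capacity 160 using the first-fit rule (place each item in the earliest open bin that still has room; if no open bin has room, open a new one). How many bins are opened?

4

  60 → bin 1 (new)  [load 60/160]
  110 → bin 2 (new)  [load 110/160]
  40 → bin 1  [load 100/160]
  30 → bin 1  [load 130/160]
  20 → bin 1  [load 150/160]
  35 → bin 2  [load 145/160]
  55 → bin 3 (new)  [load 55/160]
  20 → bin 3  [load 75/160]
  25 → bin 3  [load 100/160]
  40 → bin 3  [load 140/160]
  30 → bin 4 (new)  [load 30/160]
  35 → bin 4  [load 65/160]
  35 → bin 4  [load 100/160]
  20 → bin 3  [load 160/160]
4 bins opened.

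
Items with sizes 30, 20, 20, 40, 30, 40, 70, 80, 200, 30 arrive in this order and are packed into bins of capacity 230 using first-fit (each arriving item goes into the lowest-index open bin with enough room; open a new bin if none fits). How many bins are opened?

  30 → bin 1 (new)  [load 30/230]
  20 → bin 1  [load 50/230]
  20 → bin 1  [load 70/230]
  40 → bin 1  [load 110/230]
  30 → bin 1  [load 140/230]
  40 → bin 1  [load 180/230]
  70 → bin 2 (new)  [load 70/230]
  80 → bin 2  [load 150/230]
  200 → bin 3 (new)  [load 200/230]
  30 → bin 1  [load 210/230]
3 bins opened.

3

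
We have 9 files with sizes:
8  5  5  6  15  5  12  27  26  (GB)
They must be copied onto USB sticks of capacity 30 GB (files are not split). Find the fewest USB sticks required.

Total = 27 + 26 + 15 + 12 + 8 + 6 + 5 + 5 + 5 = 109 GB.
Lower bound: ⌈109/30⌉ = 4 USB sticks.
A packing using 4 USB sticks:
  USB stick 1: 27 = 27
  USB stick 2: 26 = 26
  USB stick 3: 15 + 12 = 27
  USB stick 4: 8 + 6 + 5 + 5 + 5 = 29
This matches the lower bound, so 4 is optimal.

4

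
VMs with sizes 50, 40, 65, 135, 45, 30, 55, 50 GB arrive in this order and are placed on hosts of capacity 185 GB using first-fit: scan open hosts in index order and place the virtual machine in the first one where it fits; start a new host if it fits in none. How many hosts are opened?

  50 → host 1 (new)  [load 50/185]
  40 → host 1  [load 90/185]
  65 → host 1  [load 155/185]
  135 → host 2 (new)  [load 135/185]
  45 → host 2  [load 180/185]
  30 → host 1  [load 185/185]
  55 → host 3 (new)  [load 55/185]
  50 → host 3  [load 105/185]
3 hosts opened.

3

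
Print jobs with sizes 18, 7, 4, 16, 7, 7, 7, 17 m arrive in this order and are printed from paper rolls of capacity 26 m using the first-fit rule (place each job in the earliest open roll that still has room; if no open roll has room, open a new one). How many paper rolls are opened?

4

  18 → roll 1 (new)  [load 18/26]
  7 → roll 1  [load 25/26]
  4 → roll 2 (new)  [load 4/26]
  16 → roll 2  [load 20/26]
  7 → roll 3 (new)  [load 7/26]
  7 → roll 3  [load 14/26]
  7 → roll 3  [load 21/26]
  17 → roll 4 (new)  [load 17/26]
4 paper rolls opened.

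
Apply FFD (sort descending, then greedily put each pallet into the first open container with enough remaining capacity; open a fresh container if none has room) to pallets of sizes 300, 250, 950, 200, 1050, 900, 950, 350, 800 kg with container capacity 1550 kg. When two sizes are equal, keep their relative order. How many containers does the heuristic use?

5

Sorted descending: 1050, 950, 950, 900, 800, 350, 300, 250, 200.
  1050 → container 1 (new)  [load 1050/1550]
  950 → container 2 (new)  [load 950/1550]
  950 → container 3 (new)  [load 950/1550]
  900 → container 4 (new)  [load 900/1550]
  800 → container 5 (new)  [load 800/1550]
  350 → container 1  [load 1400/1550]
  300 → container 2  [load 1250/1550]
  250 → container 2  [load 1500/1550]
  200 → container 3  [load 1150/1550]
5 containers opened.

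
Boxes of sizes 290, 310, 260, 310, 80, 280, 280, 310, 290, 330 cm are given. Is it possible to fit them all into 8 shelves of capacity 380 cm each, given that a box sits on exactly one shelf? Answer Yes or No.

Total = 2740 cm; ⌈2740/380⌉ = 8.
9 boxes each exceed half the capacity and cannot share a shelf, forcing at least 9 shelves.
At least 9 shelves are required, but only 8 are allowed.

No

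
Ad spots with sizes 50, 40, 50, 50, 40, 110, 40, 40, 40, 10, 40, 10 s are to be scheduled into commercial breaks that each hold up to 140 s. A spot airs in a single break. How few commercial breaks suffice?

4

Total = 110 + 50 + 50 + 50 + 40 + 40 + 40 + 40 + 40 + 40 + 10 + 10 = 520 s.
Lower bound: ⌈520/140⌉ = 4 commercial breaks.
A packing using 4 commercial breaks:
  break 1: 110 + 10 + 10 = 130
  break 2: 50 + 50 + 40 = 140
  break 3: 50 + 40 + 40 = 130
  break 4: 40 + 40 + 40 = 120
This matches the lower bound, so 4 is optimal.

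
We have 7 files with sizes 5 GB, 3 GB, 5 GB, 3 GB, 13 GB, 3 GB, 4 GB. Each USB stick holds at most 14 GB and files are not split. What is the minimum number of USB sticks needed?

3

Total = 13 + 5 + 5 + 4 + 3 + 3 + 3 = 36 GB.
Lower bound: ⌈36/14⌉ = 3 USB sticks.
A packing using 3 USB sticks:
  USB stick 1: 13 = 13
  USB stick 2: 5 + 5 + 4 = 14
  USB stick 3: 3 + 3 + 3 = 9
This matches the lower bound, so 3 is optimal.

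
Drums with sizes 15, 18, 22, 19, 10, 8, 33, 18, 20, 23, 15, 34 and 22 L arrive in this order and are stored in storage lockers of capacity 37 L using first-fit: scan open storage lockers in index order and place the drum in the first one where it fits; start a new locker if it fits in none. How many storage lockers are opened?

9

  15 → locker 1 (new)  [load 15/37]
  18 → locker 1  [load 33/37]
  22 → locker 2 (new)  [load 22/37]
  19 → locker 3 (new)  [load 19/37]
  10 → locker 2  [load 32/37]
  8 → locker 3  [load 27/37]
  33 → locker 4 (new)  [load 33/37]
  18 → locker 5 (new)  [load 18/37]
  20 → locker 6 (new)  [load 20/37]
  23 → locker 7 (new)  [load 23/37]
  15 → locker 5  [load 33/37]
  34 → locker 8 (new)  [load 34/37]
  22 → locker 9 (new)  [load 22/37]
9 storage lockers opened.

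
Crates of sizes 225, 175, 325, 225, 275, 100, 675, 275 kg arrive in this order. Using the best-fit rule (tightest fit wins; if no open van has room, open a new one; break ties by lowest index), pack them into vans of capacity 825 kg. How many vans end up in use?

  225 → van 1 (new)  [load 225/825]
  175 → van 1  [load 400/825]
  325 → van 1  [load 725/825]
  225 → van 2 (new)  [load 225/825]
  275 → van 2  [load 500/825]
  100 → van 1  [load 825/825]
  675 → van 3 (new)  [load 675/825]
  275 → van 2  [load 775/825]
3 vans opened.

3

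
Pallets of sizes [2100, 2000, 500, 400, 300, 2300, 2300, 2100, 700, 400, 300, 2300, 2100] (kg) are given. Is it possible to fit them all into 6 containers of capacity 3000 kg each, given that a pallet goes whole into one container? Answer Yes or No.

No

Total = 17800 kg; ⌈17800/3000⌉ = 6.
7 pallets each exceed half the capacity and cannot share a container, forcing at least 7 containers.
At least 7 containers are required, but only 6 are allowed.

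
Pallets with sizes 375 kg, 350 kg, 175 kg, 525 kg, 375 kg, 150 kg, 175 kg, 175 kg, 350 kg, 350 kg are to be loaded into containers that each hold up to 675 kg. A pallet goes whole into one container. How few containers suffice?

6

Total = 525 + 375 + 375 + 350 + 350 + 350 + 175 + 175 + 175 + 150 = 3000 kg.
Lower bound: ⌈3000/675⌉ = 5 containers.
Also, 6 pallets each exceed 675/2 kg, and no two of those can share a container, so at least 6 containers are needed.
A packing using 6 containers:
  container 1: 525 + 150 = 675
  container 2: 375 + 175 = 550
  container 3: 375 + 175 = 550
  container 4: 350 + 175 = 525
  container 5: 350 = 350
  container 6: 350 = 350
This matches the lower bound, so 6 is optimal.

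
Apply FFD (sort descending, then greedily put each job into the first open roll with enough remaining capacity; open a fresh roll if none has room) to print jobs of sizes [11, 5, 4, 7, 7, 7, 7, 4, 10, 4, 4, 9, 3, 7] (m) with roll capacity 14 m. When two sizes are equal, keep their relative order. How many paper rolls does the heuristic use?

7

Sorted descending: 11, 10, 9, 7, 7, 7, 7, 7, 5, 4, 4, 4, 4, 3.
  11 → roll 1 (new)  [load 11/14]
  10 → roll 2 (new)  [load 10/14]
  9 → roll 3 (new)  [load 9/14]
  7 → roll 4 (new)  [load 7/14]
  7 → roll 4  [load 14/14]
  7 → roll 5 (new)  [load 7/14]
  7 → roll 5  [load 14/14]
  7 → roll 6 (new)  [load 7/14]
  5 → roll 3  [load 14/14]
  4 → roll 2  [load 14/14]
  4 → roll 6  [load 11/14]
  4 → roll 7 (new)  [load 4/14]
  4 → roll 7  [load 8/14]
  3 → roll 1  [load 14/14]
7 paper rolls opened.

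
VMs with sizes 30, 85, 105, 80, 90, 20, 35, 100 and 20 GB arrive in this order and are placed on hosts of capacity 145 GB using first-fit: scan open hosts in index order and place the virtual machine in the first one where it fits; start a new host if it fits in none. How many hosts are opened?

5

  30 → host 1 (new)  [load 30/145]
  85 → host 1  [load 115/145]
  105 → host 2 (new)  [load 105/145]
  80 → host 3 (new)  [load 80/145]
  90 → host 4 (new)  [load 90/145]
  20 → host 1  [load 135/145]
  35 → host 2  [load 140/145]
  100 → host 5 (new)  [load 100/145]
  20 → host 3  [load 100/145]
5 hosts opened.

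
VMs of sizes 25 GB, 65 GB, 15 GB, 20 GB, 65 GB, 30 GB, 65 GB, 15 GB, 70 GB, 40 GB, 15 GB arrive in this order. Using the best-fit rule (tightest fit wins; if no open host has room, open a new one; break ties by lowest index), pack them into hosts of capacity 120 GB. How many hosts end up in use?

4

  25 → host 1 (new)  [load 25/120]
  65 → host 1  [load 90/120]
  15 → host 1  [load 105/120]
  20 → host 2 (new)  [load 20/120]
  65 → host 2  [load 85/120]
  30 → host 2  [load 115/120]
  65 → host 3 (new)  [load 65/120]
  15 → host 1  [load 120/120]
  70 → host 4 (new)  [load 70/120]
  40 → host 4  [load 110/120]
  15 → host 3  [load 80/120]
4 hosts opened.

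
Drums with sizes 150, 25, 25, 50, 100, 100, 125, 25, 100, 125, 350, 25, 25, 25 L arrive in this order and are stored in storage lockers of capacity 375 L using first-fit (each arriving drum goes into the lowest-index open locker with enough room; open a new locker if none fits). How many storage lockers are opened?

4

  150 → locker 1 (new)  [load 150/375]
  25 → locker 1  [load 175/375]
  25 → locker 1  [load 200/375]
  50 → locker 1  [load 250/375]
  100 → locker 1  [load 350/375]
  100 → locker 2 (new)  [load 100/375]
  125 → locker 2  [load 225/375]
  25 → locker 1  [load 375/375]
  100 → locker 2  [load 325/375]
  125 → locker 3 (new)  [load 125/375]
  350 → locker 4 (new)  [load 350/375]
  25 → locker 2  [load 350/375]
  25 → locker 2  [load 375/375]
  25 → locker 3  [load 150/375]
4 storage lockers opened.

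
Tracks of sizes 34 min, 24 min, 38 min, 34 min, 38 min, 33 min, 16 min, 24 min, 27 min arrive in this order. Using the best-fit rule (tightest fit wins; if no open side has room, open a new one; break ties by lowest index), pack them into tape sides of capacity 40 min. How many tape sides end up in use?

8

  34 → side 1 (new)  [load 34/40]
  24 → side 2 (new)  [load 24/40]
  38 → side 3 (new)  [load 38/40]
  34 → side 4 (new)  [load 34/40]
  38 → side 5 (new)  [load 38/40]
  33 → side 6 (new)  [load 33/40]
  16 → side 2  [load 40/40]
  24 → side 7 (new)  [load 24/40]
  27 → side 8 (new)  [load 27/40]
8 tape sides opened.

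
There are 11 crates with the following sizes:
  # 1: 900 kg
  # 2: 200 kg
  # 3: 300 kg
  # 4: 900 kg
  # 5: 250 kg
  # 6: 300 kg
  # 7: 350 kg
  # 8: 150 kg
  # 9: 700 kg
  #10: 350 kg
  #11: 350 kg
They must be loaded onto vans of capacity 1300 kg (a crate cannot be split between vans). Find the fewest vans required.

Total = 900 + 900 + 700 + 350 + 350 + 350 + 300 + 300 + 250 + 200 + 150 = 4750 kg.
Lower bound: ⌈4750/1300⌉ = 4 vans.
A packing using 4 vans:
  van 1: 900 + 350 = 1250
  van 2: 900 + 350 = 1250
  van 3: 700 + 350 + 250 = 1300
  van 4: 300 + 300 + 200 + 150 = 950
This matches the lower bound, so 4 is optimal.

4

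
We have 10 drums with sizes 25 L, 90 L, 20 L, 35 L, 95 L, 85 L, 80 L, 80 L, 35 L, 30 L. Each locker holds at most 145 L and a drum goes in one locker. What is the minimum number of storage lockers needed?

5

Total = 95 + 90 + 85 + 80 + 80 + 35 + 35 + 30 + 25 + 20 = 575 L.
Lower bound: ⌈575/145⌉ = 4 storage lockers.
Also, 5 drums each exceed 145/2 L, and no two of those can share a locker, so at least 5 storage lockers are needed.
A packing using 5 storage lockers:
  locker 1: 95 + 35 = 130
  locker 2: 90 + 35 + 20 = 145
  locker 3: 85 + 30 + 25 = 140
  locker 4: 80 = 80
  locker 5: 80 = 80
This matches the lower bound, so 5 is optimal.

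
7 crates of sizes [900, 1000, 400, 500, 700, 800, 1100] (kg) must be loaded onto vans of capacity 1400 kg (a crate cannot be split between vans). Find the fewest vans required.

5

Total = 1100 + 1000 + 900 + 800 + 700 + 500 + 400 = 5400 kg.
Lower bound: ⌈5400/1400⌉ = 4 vans.
A packing using 5 vans:
  van 1: 1100 = 1100
  van 2: 1000 + 400 = 1400
  van 3: 900 + 500 = 1400
  van 4: 800 = 800
  van 5: 700 = 700
No arrangement into 4 vans stays within capacity, so 5 is optimal.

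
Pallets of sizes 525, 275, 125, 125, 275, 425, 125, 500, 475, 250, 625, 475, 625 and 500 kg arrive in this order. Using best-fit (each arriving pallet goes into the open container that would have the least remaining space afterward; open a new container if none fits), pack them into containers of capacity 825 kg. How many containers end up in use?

9

  525 → container 1 (new)  [load 525/825]
  275 → container 1  [load 800/825]
  125 → container 2 (new)  [load 125/825]
  125 → container 2  [load 250/825]
  275 → container 2  [load 525/825]
  425 → container 3 (new)  [load 425/825]
  125 → container 2  [load 650/825]
  500 → container 4 (new)  [load 500/825]
  475 → container 5 (new)  [load 475/825]
  250 → container 4  [load 750/825]
  625 → container 6 (new)  [load 625/825]
  475 → container 7 (new)  [load 475/825]
  625 → container 8 (new)  [load 625/825]
  500 → container 9 (new)  [load 500/825]
9 containers opened.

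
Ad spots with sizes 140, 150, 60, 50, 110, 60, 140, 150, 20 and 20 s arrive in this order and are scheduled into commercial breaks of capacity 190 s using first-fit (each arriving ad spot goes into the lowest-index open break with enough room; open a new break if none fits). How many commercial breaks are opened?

  140 → break 1 (new)  [load 140/190]
  150 → break 2 (new)  [load 150/190]
  60 → break 3 (new)  [load 60/190]
  50 → break 1  [load 190/190]
  110 → break 3  [load 170/190]
  60 → break 4 (new)  [load 60/190]
  140 → break 5 (new)  [load 140/190]
  150 → break 6 (new)  [load 150/190]
  20 → break 2  [load 170/190]
  20 → break 2  [load 190/190]
6 commercial breaks opened.

6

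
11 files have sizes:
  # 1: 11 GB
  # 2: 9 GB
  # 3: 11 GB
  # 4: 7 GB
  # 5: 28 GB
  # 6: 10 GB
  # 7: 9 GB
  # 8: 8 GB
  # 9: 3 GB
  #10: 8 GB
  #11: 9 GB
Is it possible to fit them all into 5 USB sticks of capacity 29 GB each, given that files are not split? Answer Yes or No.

A valid assignment using 4 USB sticks:
  USB stick 1: 28 = 28
  USB stick 2: 11 + 11 + 7 = 29
  USB stick 3: 10 + 9 + 9 = 28
  USB stick 4: 9 + 8 + 8 + 3 = 28
That uses only 4 ≤ 5, so 5 USB sticks are enough.

Yes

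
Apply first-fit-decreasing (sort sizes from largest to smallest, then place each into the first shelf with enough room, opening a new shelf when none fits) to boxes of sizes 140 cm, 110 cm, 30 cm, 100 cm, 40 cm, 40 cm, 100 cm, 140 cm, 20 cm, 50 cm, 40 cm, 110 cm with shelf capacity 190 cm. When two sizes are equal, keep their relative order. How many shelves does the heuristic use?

Sorted descending: 140, 140, 110, 110, 100, 100, 50, 40, 40, 40, 30, 20.
  140 → shelf 1 (new)  [load 140/190]
  140 → shelf 2 (new)  [load 140/190]
  110 → shelf 3 (new)  [load 110/190]
  110 → shelf 4 (new)  [load 110/190]
  100 → shelf 5 (new)  [load 100/190]
  100 → shelf 6 (new)  [load 100/190]
  50 → shelf 1  [load 190/190]
  40 → shelf 2  [load 180/190]
  40 → shelf 3  [load 150/190]
  40 → shelf 3  [load 190/190]
  30 → shelf 4  [load 140/190]
  20 → shelf 4  [load 160/190]
6 shelves opened.

6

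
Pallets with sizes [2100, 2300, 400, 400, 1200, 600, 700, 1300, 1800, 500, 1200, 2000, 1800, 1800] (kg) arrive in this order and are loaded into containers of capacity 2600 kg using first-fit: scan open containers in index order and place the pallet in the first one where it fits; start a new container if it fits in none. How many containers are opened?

  2100 → container 1 (new)  [load 2100/2600]
  2300 → container 2 (new)  [load 2300/2600]
  400 → container 1  [load 2500/2600]
  400 → container 3 (new)  [load 400/2600]
  1200 → container 3  [load 1600/2600]
  600 → container 3  [load 2200/2600]
  700 → container 4 (new)  [load 700/2600]
  1300 → container 4  [load 2000/2600]
  1800 → container 5 (new)  [load 1800/2600]
  500 → container 4  [load 2500/2600]
  1200 → container 6 (new)  [load 1200/2600]
  2000 → container 7 (new)  [load 2000/2600]
  1800 → container 8 (new)  [load 1800/2600]
  1800 → container 9 (new)  [load 1800/2600]
9 containers opened.

9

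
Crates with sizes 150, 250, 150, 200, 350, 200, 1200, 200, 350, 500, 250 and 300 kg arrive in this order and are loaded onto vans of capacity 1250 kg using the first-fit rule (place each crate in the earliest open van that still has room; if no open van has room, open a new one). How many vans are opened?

4

  150 → van 1 (new)  [load 150/1250]
  250 → van 1  [load 400/1250]
  150 → van 1  [load 550/1250]
  200 → van 1  [load 750/1250]
  350 → van 1  [load 1100/1250]
  200 → van 2 (new)  [load 200/1250]
  1200 → van 3 (new)  [load 1200/1250]
  200 → van 2  [load 400/1250]
  350 → van 2  [load 750/1250]
  500 → van 2  [load 1250/1250]
  250 → van 4 (new)  [load 250/1250]
  300 → van 4  [load 550/1250]
4 vans opened.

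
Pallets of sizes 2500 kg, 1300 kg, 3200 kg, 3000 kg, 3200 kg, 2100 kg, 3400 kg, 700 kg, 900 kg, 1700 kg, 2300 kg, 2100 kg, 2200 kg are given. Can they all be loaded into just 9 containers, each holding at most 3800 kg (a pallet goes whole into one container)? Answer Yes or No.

A valid assignment using 9 containers:
  container 1: 3400 = 3400
  container 2: 3200 = 3200
  container 3: 3200 = 3200
  container 4: 3000 + 700 = 3700
  container 5: 2500 + 1300 = 3800
  container 6: 2300 + 900 = 3200
  container 7: 2200 = 2200
  container 8: 2100 + 1700 = 3800
  container 9: 2100 = 2100
Every load is within 3800 kg, so 9 containers suffice.

Yes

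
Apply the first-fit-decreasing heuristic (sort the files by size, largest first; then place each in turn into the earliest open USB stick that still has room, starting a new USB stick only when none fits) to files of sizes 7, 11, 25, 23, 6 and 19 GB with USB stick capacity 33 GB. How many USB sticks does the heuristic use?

Sorted descending: 25, 23, 19, 11, 7, 6.
  25 → USB stick 1 (new)  [load 25/33]
  23 → USB stick 2 (new)  [load 23/33]
  19 → USB stick 3 (new)  [load 19/33]
  11 → USB stick 3  [load 30/33]
  7 → USB stick 1  [load 32/33]
  6 → USB stick 2  [load 29/33]
3 USB sticks opened.

3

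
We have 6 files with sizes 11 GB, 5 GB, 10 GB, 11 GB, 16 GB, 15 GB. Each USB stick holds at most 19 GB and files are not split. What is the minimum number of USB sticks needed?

Total = 16 + 15 + 11 + 11 + 10 + 5 = 68 GB.
Lower bound: ⌈68/19⌉ = 4 USB sticks.
Also, 5 files each exceed 19/2 GB, and no two of those can share a USB stick, so at least 5 USB sticks are needed.
A packing using 5 USB sticks:
  USB stick 1: 16 = 16
  USB stick 2: 15 = 15
  USB stick 3: 11 + 5 = 16
  USB stick 4: 11 = 11
  USB stick 5: 10 = 10
This matches the lower bound, so 5 is optimal.

5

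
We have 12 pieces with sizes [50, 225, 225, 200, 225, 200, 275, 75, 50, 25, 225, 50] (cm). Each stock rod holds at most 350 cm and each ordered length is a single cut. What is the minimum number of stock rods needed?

7

Total = 275 + 225 + 225 + 225 + 225 + 200 + 200 + 75 + 50 + 50 + 50 + 25 = 1825 cm.
Lower bound: ⌈1825/350⌉ = 6 stock rods.
Also, 7 pieces each exceed 175 cm, and no two of those can share a stock rod, so at least 7 stock rods are needed.
A packing using 7 stock rods:
  stock rod 1: 275 + 75 = 350
  stock rod 2: 225 + 50 + 50 + 25 = 350
  stock rod 3: 225 + 50 = 275
  stock rod 4: 225 = 225
  stock rod 5: 225 = 225
  stock rod 6: 200 = 200
  stock rod 7: 200 = 200
This matches the lower bound, so 7 is optimal.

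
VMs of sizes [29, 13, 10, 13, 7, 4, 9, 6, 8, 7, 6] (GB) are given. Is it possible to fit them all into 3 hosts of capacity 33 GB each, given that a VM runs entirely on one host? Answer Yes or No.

No

Total = 112 GB; ⌈112/33⌉ = 4.
At least 4 hosts are required, but only 3 are allowed.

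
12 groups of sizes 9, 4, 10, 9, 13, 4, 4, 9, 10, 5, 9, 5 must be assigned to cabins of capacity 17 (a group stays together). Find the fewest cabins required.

Total = 13 + 10 + 10 + 9 + 9 + 9 + 9 + 5 + 5 + 4 + 4 + 4 = 91.
Lower bound: ⌈91/17⌉ = 6 cabins.
Also, 7 groups each exceed 17/2, and no two of those can share a cabin, so at least 7 cabins are needed.
A packing using 7 cabins:
  cabin 1: 13 + 4 = 17
  cabin 2: 10 + 5 = 15
  cabin 3: 10 + 5 = 15
  cabin 4: 9 + 4 + 4 = 17
  cabin 5: 9 = 9
  cabin 6: 9 = 9
  cabin 7: 9 = 9
This matches the lower bound, so 7 is optimal.

7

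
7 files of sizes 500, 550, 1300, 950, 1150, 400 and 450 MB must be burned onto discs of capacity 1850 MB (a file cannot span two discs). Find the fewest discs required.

Total = 1300 + 1150 + 950 + 550 + 500 + 450 + 400 = 5300 MB.
Lower bound: ⌈5300/1850⌉ = 3 discs.
A packing using 3 discs:
  disc 1: 1300 + 550 = 1850
  disc 2: 1150 + 500 = 1650
  disc 3: 950 + 450 + 400 = 1800
This matches the lower bound, so 3 is optimal.

3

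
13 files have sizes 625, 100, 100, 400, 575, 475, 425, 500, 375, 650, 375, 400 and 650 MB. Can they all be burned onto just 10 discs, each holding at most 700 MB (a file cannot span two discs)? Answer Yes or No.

No

Total = 5650 MB; ⌈5650/700⌉ = 9.
11 files each exceed half the capacity and cannot share a disc, forcing at least 11 discs.
At least 11 discs are required, but only 10 are allowed.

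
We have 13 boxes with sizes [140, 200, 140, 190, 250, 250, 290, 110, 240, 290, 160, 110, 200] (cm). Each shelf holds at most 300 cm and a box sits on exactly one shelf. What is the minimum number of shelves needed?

Total = 290 + 290 + 250 + 250 + 240 + 200 + 200 + 190 + 160 + 140 + 140 + 110 + 110 = 2570 cm.
Lower bound: ⌈2570/300⌉ = 9 shelves.
A packing using 10 shelves:
  shelf 1: 290 = 290
  shelf 2: 290 = 290
  shelf 3: 250 = 250
  shelf 4: 250 = 250
  shelf 5: 240 = 240
  shelf 6: 200 = 200
  shelf 7: 200 = 200
  shelf 8: 190 + 110 = 300
  shelf 9: 160 + 140 = 300
  shelf 10: 140 + 110 = 250
No arrangement into 9 shelves stays within capacity, so 10 is optimal.

10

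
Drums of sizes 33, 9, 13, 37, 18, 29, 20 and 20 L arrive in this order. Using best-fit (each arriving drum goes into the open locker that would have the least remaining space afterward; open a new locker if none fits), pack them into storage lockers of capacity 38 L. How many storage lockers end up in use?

6

  33 → locker 1 (new)  [load 33/38]
  9 → locker 2 (new)  [load 9/38]
  13 → locker 2  [load 22/38]
  37 → locker 3 (new)  [load 37/38]
  18 → locker 4 (new)  [load 18/38]
  29 → locker 5 (new)  [load 29/38]
  20 → locker 4  [load 38/38]
  20 → locker 6 (new)  [load 20/38]
6 storage lockers opened.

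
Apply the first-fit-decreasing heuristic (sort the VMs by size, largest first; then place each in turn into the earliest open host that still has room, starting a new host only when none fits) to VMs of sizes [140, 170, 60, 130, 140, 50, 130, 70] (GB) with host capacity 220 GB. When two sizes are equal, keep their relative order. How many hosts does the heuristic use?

5

Sorted descending: 170, 140, 140, 130, 130, 70, 60, 50.
  170 → host 1 (new)  [load 170/220]
  140 → host 2 (new)  [load 140/220]
  140 → host 3 (new)  [load 140/220]
  130 → host 4 (new)  [load 130/220]
  130 → host 5 (new)  [load 130/220]
  70 → host 2  [load 210/220]
  60 → host 3  [load 200/220]
  50 → host 1  [load 220/220]
5 hosts opened.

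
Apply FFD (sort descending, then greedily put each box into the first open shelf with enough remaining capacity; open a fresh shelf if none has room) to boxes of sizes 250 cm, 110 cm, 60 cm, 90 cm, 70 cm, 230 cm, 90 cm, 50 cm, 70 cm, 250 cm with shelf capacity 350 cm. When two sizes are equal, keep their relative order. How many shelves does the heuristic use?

Sorted descending: 250, 250, 230, 110, 90, 90, 70, 70, 60, 50.
  250 → shelf 1 (new)  [load 250/350]
  250 → shelf 2 (new)  [load 250/350]
  230 → shelf 3 (new)  [load 230/350]
  110 → shelf 3  [load 340/350]
  90 → shelf 1  [load 340/350]
  90 → shelf 2  [load 340/350]
  70 → shelf 4 (new)  [load 70/350]
  70 → shelf 4  [load 140/350]
  60 → shelf 4  [load 200/350]
  50 → shelf 4  [load 250/350]
4 shelves opened.

4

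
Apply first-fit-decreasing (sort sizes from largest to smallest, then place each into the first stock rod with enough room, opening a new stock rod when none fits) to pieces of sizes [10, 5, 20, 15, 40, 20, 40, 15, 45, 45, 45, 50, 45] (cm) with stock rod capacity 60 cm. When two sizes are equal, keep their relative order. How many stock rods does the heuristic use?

7

Sorted descending: 50, 45, 45, 45, 45, 40, 40, 20, 20, 15, 15, 10, 5.
  50 → stock rod 1 (new)  [load 50/60]
  45 → stock rod 2 (new)  [load 45/60]
  45 → stock rod 3 (new)  [load 45/60]
  45 → stock rod 4 (new)  [load 45/60]
  45 → stock rod 5 (new)  [load 45/60]
  40 → stock rod 6 (new)  [load 40/60]
  40 → stock rod 7 (new)  [load 40/60]
  20 → stock rod 6  [load 60/60]
  20 → stock rod 7  [load 60/60]
  15 → stock rod 2  [load 60/60]
  15 → stock rod 3  [load 60/60]
  10 → stock rod 1  [load 60/60]
  5 → stock rod 4  [load 50/60]
7 stock rods opened.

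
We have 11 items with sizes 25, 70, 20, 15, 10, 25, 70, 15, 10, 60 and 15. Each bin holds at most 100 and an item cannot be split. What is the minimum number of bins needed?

4

Total = 70 + 70 + 60 + 25 + 25 + 20 + 15 + 15 + 15 + 10 + 10 = 335.
Lower bound: ⌈335/100⌉ = 4 bins.
A packing using 4 bins:
  bin 1: 70 + 25 = 95
  bin 2: 70 + 25 = 95
  bin 3: 60 + 20 + 15 = 95
  bin 4: 15 + 15 + 10 + 10 = 50
This matches the lower bound, so 4 is optimal.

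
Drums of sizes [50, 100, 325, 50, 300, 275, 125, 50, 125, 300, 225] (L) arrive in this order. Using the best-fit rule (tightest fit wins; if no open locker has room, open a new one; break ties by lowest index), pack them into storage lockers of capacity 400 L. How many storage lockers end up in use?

  50 → locker 1 (new)  [load 50/400]
  100 → locker 1  [load 150/400]
  325 → locker 2 (new)  [load 325/400]
  50 → locker 2  [load 375/400]
  300 → locker 3 (new)  [load 300/400]
  275 → locker 4 (new)  [load 275/400]
  125 → locker 4  [load 400/400]
  50 → locker 3  [load 350/400]
  125 → locker 1  [load 275/400]
  300 → locker 5 (new)  [load 300/400]
  225 → locker 6 (new)  [load 225/400]
6 storage lockers opened.

6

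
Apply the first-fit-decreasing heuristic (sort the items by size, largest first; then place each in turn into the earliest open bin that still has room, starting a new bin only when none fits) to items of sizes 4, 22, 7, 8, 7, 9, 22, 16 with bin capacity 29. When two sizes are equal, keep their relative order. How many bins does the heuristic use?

Sorted descending: 22, 22, 16, 9, 8, 7, 7, 4.
  22 → bin 1 (new)  [load 22/29]
  22 → bin 2 (new)  [load 22/29]
  16 → bin 3 (new)  [load 16/29]
  9 → bin 3  [load 25/29]
  8 → bin 4 (new)  [load 8/29]
  7 → bin 1  [load 29/29]
  7 → bin 2  [load 29/29]
  4 → bin 3  [load 29/29]
4 bins opened.

4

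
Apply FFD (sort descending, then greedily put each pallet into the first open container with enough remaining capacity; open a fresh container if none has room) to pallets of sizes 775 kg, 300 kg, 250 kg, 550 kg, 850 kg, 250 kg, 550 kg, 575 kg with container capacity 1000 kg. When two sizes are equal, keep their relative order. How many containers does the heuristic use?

Sorted descending: 850, 775, 575, 550, 550, 300, 250, 250.
  850 → container 1 (new)  [load 850/1000]
  775 → container 2 (new)  [load 775/1000]
  575 → container 3 (new)  [load 575/1000]
  550 → container 4 (new)  [load 550/1000]
  550 → container 5 (new)  [load 550/1000]
  300 → container 3  [load 875/1000]
  250 → container 4  [load 800/1000]
  250 → container 5  [load 800/1000]
5 containers opened.

5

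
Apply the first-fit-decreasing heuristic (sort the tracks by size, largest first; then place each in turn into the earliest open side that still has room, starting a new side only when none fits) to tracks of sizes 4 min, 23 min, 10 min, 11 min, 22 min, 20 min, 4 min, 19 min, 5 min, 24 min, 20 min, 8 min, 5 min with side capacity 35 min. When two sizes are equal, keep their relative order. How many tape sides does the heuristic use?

Sorted descending: 24, 23, 22, 20, 20, 19, 11, 10, 8, 5, 5, 4, 4.
  24 → side 1 (new)  [load 24/35]
  23 → side 2 (new)  [load 23/35]
  22 → side 3 (new)  [load 22/35]
  20 → side 4 (new)  [load 20/35]
  20 → side 5 (new)  [load 20/35]
  19 → side 6 (new)  [load 19/35]
  11 → side 1  [load 35/35]
  10 → side 2  [load 33/35]
  8 → side 3  [load 30/35]
  5 → side 3  [load 35/35]
  5 → side 4  [load 25/35]
  4 → side 4  [load 29/35]
  4 → side 4  [load 33/35]
6 tape sides opened.

6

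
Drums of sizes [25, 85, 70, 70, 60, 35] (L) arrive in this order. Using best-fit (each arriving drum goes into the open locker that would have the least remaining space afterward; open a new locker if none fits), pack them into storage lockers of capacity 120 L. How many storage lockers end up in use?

  25 → locker 1 (new)  [load 25/120]
  85 → locker 1  [load 110/120]
  70 → locker 2 (new)  [load 70/120]
  70 → locker 3 (new)  [load 70/120]
  60 → locker 4 (new)  [load 60/120]
  35 → locker 2  [load 105/120]
4 storage lockers opened.

4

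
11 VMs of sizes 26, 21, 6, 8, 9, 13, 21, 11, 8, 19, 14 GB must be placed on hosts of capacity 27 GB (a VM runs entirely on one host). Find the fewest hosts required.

Total = 26 + 21 + 21 + 19 + 14 + 13 + 11 + 9 + 8 + 8 + 6 = 156 GB.
Lower bound: ⌈156/27⌉ = 6 hosts.
A packing using 7 hosts:
  host 1: 26 = 26
  host 2: 21 + 6 = 27
  host 3: 21 = 21
  host 4: 19 + 8 = 27
  host 5: 14 + 13 = 27
  host 6: 11 + 9 = 20
  host 7: 8 = 8
No arrangement into 6 hosts stays within capacity, so 7 is optimal.

7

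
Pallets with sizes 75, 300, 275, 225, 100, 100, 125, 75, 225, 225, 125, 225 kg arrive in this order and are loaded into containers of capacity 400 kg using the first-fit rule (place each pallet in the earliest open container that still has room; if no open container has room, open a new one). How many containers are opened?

  75 → container 1 (new)  [load 75/400]
  300 → container 1  [load 375/400]
  275 → container 2 (new)  [load 275/400]
  225 → container 3 (new)  [load 225/400]
  100 → container 2  [load 375/400]
  100 → container 3  [load 325/400]
  125 → container 4 (new)  [load 125/400]
  75 → container 3  [load 400/400]
  225 → container 4  [load 350/400]
  225 → container 5 (new)  [load 225/400]
  125 → container 5  [load 350/400]
  225 → container 6 (new)  [load 225/400]
6 containers opened.

6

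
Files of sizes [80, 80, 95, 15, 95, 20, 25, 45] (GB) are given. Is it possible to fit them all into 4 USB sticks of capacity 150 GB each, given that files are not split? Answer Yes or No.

A valid assignment using 4 USB sticks:
  USB stick 1: 95 + 45 = 140
  USB stick 2: 95 + 25 + 20 = 140
  USB stick 3: 80 + 15 = 95
  USB stick 4: 80 = 80
Every load is within 150 GB, so 4 USB sticks suffice.

Yes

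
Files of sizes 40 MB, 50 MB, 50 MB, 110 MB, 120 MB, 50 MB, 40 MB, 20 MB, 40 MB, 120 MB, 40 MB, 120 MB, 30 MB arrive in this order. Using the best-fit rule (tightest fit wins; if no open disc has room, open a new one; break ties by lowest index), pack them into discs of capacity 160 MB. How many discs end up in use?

6

  40 → disc 1 (new)  [load 40/160]
  50 → disc 1  [load 90/160]
  50 → disc 1  [load 140/160]
  110 → disc 2 (new)  [load 110/160]
  120 → disc 3 (new)  [load 120/160]
  50 → disc 2  [load 160/160]
  40 → disc 3  [load 160/160]
  20 → disc 1  [load 160/160]
  40 → disc 4 (new)  [load 40/160]
  120 → disc 4  [load 160/160]
  40 → disc 5 (new)  [load 40/160]
  120 → disc 5  [load 160/160]
  30 → disc 6 (new)  [load 30/160]
6 discs opened.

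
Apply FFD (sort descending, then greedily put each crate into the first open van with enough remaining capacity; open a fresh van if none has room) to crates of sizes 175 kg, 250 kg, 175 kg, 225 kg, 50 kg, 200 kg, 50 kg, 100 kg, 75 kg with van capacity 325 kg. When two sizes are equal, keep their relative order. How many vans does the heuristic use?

Sorted descending: 250, 225, 200, 175, 175, 100, 75, 50, 50.
  250 → van 1 (new)  [load 250/325]
  225 → van 2 (new)  [load 225/325]
  200 → van 3 (new)  [load 200/325]
  175 → van 4 (new)  [load 175/325]
  175 → van 5 (new)  [load 175/325]
  100 → van 2  [load 325/325]
  75 → van 1  [load 325/325]
  50 → van 3  [load 250/325]
  50 → van 3  [load 300/325]
5 vans opened.

5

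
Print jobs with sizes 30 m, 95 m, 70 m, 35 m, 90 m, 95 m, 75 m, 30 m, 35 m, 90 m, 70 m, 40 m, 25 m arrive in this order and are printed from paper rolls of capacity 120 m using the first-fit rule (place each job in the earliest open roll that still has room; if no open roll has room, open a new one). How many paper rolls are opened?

8

  30 → roll 1 (new)  [load 30/120]
  95 → roll 2 (new)  [load 95/120]
  70 → roll 1  [load 100/120]
  35 → roll 3 (new)  [load 35/120]
  90 → roll 4 (new)  [load 90/120]
  95 → roll 5 (new)  [load 95/120]
  75 → roll 3  [load 110/120]
  30 → roll 4  [load 120/120]
  35 → roll 6 (new)  [load 35/120]
  90 → roll 7 (new)  [load 90/120]
  70 → roll 6  [load 105/120]
  40 → roll 8 (new)  [load 40/120]
  25 → roll 2  [load 120/120]
8 paper rolls opened.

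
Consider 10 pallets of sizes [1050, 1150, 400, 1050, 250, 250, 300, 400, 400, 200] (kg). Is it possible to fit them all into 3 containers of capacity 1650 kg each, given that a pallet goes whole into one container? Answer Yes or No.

Total = 5450 kg; ⌈5450/1650⌉ = 4.
At least 4 containers are required, but only 3 are allowed.

No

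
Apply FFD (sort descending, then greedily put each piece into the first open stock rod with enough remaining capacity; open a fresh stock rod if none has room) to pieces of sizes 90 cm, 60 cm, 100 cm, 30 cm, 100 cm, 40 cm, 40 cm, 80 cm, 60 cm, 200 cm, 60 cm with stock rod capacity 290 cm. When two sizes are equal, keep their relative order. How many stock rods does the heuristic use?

Sorted descending: 200, 100, 100, 90, 80, 60, 60, 60, 40, 40, 30.
  200 → stock rod 1 (new)  [load 200/290]
  100 → stock rod 2 (new)  [load 100/290]
  100 → stock rod 2  [load 200/290]
  90 → stock rod 1  [load 290/290]
  80 → stock rod 2  [load 280/290]
  60 → stock rod 3 (new)  [load 60/290]
  60 → stock rod 3  [load 120/290]
  60 → stock rod 3  [load 180/290]
  40 → stock rod 3  [load 220/290]
  40 → stock rod 3  [load 260/290]
  30 → stock rod 3  [load 290/290]
3 stock rods opened.

3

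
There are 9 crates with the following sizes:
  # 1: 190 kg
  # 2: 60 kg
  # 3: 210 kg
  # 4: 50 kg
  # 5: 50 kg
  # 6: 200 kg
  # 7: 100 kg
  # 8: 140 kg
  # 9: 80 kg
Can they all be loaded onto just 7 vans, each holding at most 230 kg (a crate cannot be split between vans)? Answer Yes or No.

Yes

A valid assignment using 6 vans:
  van 1: 210 = 210
  van 2: 200 = 200
  van 3: 190 = 190
  van 4: 140 + 80 = 220
  van 5: 100 + 60 + 50 = 210
  van 6: 50 = 50
That uses only 6 ≤ 7, so 7 vans are enough.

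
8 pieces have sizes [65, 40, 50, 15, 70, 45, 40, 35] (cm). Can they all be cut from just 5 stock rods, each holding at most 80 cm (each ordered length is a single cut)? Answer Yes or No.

Yes

A valid assignment using 5 stock rods:
  stock rod 1: 70 = 70
  stock rod 2: 65 + 15 = 80
  stock rod 3: 50 = 50
  stock rod 4: 45 + 35 = 80
  stock rod 5: 40 + 40 = 80
Every load is within 80 cm, so 5 stock rods suffice.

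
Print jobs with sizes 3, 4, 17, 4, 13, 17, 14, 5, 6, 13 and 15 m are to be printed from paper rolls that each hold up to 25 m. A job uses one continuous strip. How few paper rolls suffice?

Total = 17 + 17 + 15 + 14 + 13 + 13 + 6 + 5 + 4 + 4 + 3 = 111 m.
Lower bound: ⌈111/25⌉ = 5 paper rolls.
Also, 6 print jobs each exceed 25/2 m, and no two of those can share a roll, so at least 6 paper rolls are needed.
A packing using 6 paper rolls:
  roll 1: 17 + 6 = 23
  roll 2: 17 + 5 + 3 = 25
  roll 3: 15 + 4 + 4 = 23
  roll 4: 14 = 14
  roll 5: 13 = 13
  roll 6: 13 = 13
This matches the lower bound, so 6 is optimal.

6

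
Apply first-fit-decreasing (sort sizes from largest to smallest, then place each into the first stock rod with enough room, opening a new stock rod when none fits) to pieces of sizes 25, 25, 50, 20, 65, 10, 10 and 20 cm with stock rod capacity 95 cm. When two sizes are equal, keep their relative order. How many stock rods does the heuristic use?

Sorted descending: 65, 50, 25, 25, 20, 20, 10, 10.
  65 → stock rod 1 (new)  [load 65/95]
  50 → stock rod 2 (new)  [load 50/95]
  25 → stock rod 1  [load 90/95]
  25 → stock rod 2  [load 75/95]
  20 → stock rod 2  [load 95/95]
  20 → stock rod 3 (new)  [load 20/95]
  10 → stock rod 3  [load 30/95]
  10 → stock rod 3  [load 40/95]
3 stock rods opened.

3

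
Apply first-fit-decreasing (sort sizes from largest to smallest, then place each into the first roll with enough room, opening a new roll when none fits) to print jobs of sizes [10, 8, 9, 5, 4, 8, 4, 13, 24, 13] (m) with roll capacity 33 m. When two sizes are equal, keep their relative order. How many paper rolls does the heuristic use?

Sorted descending: 24, 13, 13, 10, 9, 8, 8, 5, 4, 4.
  24 → roll 1 (new)  [load 24/33]
  13 → roll 2 (new)  [load 13/33]
  13 → roll 2  [load 26/33]
  10 → roll 3 (new)  [load 10/33]
  9 → roll 1  [load 33/33]
  8 → roll 3  [load 18/33]
  8 → roll 3  [load 26/33]
  5 → roll 2  [load 31/33]
  4 → roll 3  [load 30/33]
  4 → roll 4 (new)  [load 4/33]
4 paper rolls opened.

4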